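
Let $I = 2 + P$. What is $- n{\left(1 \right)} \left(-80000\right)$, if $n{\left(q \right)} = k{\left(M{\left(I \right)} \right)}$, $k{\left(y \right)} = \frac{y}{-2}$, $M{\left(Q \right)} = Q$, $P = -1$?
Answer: $-40000$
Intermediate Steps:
$I = 1$ ($I = 2 - 1 = 1$)
$k{\left(y \right)} = - \frac{y}{2}$ ($k{\left(y \right)} = y \left(- \frac{1}{2}\right) = - \frac{y}{2}$)
$n{\left(q \right)} = - \frac{1}{2}$ ($n{\left(q \right)} = \left(- \frac{1}{2}\right) 1 = - \frac{1}{2}$)
$- n{\left(1 \right)} \left(-80000\right) = - \frac{\left(-1\right) \left(-80000\right)}{2} = \left(-1\right) 40000 = -40000$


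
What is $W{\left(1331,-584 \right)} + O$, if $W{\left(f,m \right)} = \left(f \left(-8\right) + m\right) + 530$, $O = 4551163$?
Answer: $4540461$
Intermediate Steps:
$W{\left(f,m \right)} = 530 + m - 8 f$ ($W{\left(f,m \right)} = \left(- 8 f + m\right) + 530 = \left(m - 8 f\right) + 530 = 530 + m - 8 f$)
$W{\left(1331,-584 \right)} + O = \left(530 - 584 - 10648\right) + 4551163 = -10702 + 4551163 = 4540461$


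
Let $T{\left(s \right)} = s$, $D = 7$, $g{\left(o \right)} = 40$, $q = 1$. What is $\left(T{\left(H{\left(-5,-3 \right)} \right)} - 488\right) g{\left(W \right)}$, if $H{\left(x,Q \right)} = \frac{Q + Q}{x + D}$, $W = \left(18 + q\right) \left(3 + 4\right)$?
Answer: $-19640$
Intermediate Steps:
$W = 133$ ($W = \left(18 + 1\right) \left(3 + 4\right) = 19 \cdot 7 = 133$)
$H{\left(x,Q \right)} = \frac{2 Q}{7 + x}$ ($H{\left(x,Q \right)} = \frac{Q + Q}{x + 7} = \frac{2 Q}{7 + x}$)
$\left(T{\left(H{\left(-5,-3 \right)} \right)} - 488\right) g{\left(W \right)} = \left(2 \left(-3\right) \frac{1}{7 - 5} - 488\right) 40 = \left(2 \left(-3\right) \frac{1}{2} - 488\right) 40 = \left(-3 - 488\right) 40 = \left(-491\right) 40 = -19640$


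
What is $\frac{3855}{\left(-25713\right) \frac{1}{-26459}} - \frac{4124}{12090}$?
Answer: $\frac{22834578697}{5756855} \approx 3966.5$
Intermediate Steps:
$\frac{3855}{\left(-25713\right) \frac{1}{-26459}} - \frac{4124}{12090} = \frac{3855}{\left(-25713\right) \left(- \frac{1}{26459}\right)} - \frac{2062}{6045} = \frac{3855}{\frac{25713}{26459}} - \frac{2062}{6045} = 3855 \cdot \frac{26459}{25713} - \frac{2062}{6045} = \frac{33999815}{8571} - \frac{2062}{6045} = \frac{22834578697}{5756855}$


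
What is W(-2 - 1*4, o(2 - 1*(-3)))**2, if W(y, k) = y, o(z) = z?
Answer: 36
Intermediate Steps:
W(-2 - 1*4, o(2 - 1*(-3)))**2 = (-2 - 1*4)**2 = (-2 - 4)**2 = (-6)**2 = 36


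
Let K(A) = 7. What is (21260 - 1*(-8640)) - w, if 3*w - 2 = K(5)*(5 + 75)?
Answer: 89138/3 ≈ 29713.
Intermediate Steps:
w = 562/3 (w = ⅔ + (7*(5 + 75))/3 = ⅔ + (7*80)/3 = ⅔ + (⅓)*560 = ⅔ + 560/3 = 562/3 ≈ 187.33)
(21260 - 1*(-8640)) - w = (21260 - 1*(-8640)) - 1*562/3 = (21260 + 8640) - 562/3 = 29900 - 562/3 = 89138/3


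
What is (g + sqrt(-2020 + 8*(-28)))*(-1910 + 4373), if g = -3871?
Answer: -9534273 + 4926*I*sqrt(561) ≈ -9.5343e+6 + 1.1667e+5*I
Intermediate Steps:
(g + sqrt(-2020 + 8*(-28)))*(-1910 + 4373) = (-3871 + sqrt(-2020 + 8*(-28)))*(-1910 + 4373) = (-3871 + sqrt(-2020 - 224))*2463 = (-3871 + sqrt(-2244))*2463 = (-3871 + 2*I*sqrt(561))*2463 = -9534273 + 4926*I*sqrt(561)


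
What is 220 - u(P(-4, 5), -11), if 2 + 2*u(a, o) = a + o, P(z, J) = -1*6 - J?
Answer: 232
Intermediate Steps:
P(z, J) = -6 - J
u(a, o) = -1 + a/2 + o/2 (u(a, o) = -1 + (a + o)/2 = -1 + (a/2 + o/2) = -1 + a/2 + o/2)
220 - u(P(-4, 5), -11) = 220 - (-1 + (-6 - 1*5)/2 + (1/2)*(-11)) = 220 - (-1 + (-6 - 5)/2 - 11/2) = 220 - (-1 + (1/2)*(-11) - 11/2) = 220 - (-1 - 11/2 - 11/2) = 220 - 1*(-12) = 220 + 12 = 232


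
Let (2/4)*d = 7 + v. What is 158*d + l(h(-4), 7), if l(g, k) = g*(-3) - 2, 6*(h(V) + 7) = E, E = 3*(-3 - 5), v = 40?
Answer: 14883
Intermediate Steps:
E = -24 (E = 3*(-8) = -24)
d = 94 (d = 2*(7 + 40) = 2*47 = 94)
h(V) = -11 (h(V) = -7 + (⅙)*(-24) = -7 - 4 = -11)
l(g, k) = -2 - 3*g (l(g, k) = -3*g - 2 = -2 - 3*g)
158*d + l(h(-4), 7) = 158*94 + (-2 - 3*(-11)) = 14852 + (-2 + 33) = 14852 + 31 = 14883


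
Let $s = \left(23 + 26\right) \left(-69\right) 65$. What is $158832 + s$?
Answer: $-60933$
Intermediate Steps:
$s = -219765$ ($s = 49 \left(-69\right) 65 = \left(-3381\right) 65 = -219765$)
$158832 + s = 158832 - 219765 = -60933$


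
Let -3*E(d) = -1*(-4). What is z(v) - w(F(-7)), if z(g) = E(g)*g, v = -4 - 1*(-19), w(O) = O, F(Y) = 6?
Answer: -26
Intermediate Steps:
E(d) = -4/3 (E(d) = -(-1)*(-4)/3 = -1/3*4 = -4/3)
v = 15 (v = -4 + 19 = 15)
z(g) = -4*g/3
z(v) - w(F(-7)) = -4/3*15 - 1*6 = -20 - 6 = -26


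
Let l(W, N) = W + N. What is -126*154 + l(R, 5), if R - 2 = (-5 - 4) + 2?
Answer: -19404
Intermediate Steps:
R = -5 (R = 2 + ((-5 - 4) + 2) = 2 + (-9 + 2) = 2 - 7 = -5)
l(W, N) = N + W
-126*154 + l(R, 5) = -126*154 + (5 - 5) = -19404 + 0 = -19404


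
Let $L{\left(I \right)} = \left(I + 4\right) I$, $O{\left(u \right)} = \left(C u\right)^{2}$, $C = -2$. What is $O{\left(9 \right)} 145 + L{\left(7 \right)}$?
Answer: $47057$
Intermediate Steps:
$O{\left(u \right)} = 4 u^{2}$ ($O{\left(u \right)} = \left(- 2 u\right)^{2} = 4 u^{2}$)
$L{\left(I \right)} = I \left(4 + I\right)$ ($L{\left(I \right)} = \left(4 + I\right) I = I \left(4 + I\right)$)
$O{\left(9 \right)} 145 + L{\left(7 \right)} = 4 \cdot 9^{2} \cdot 145 + 7 \left(4 + 7\right) = 4 \cdot 81 \cdot 145 + 7 \cdot 11 = 324 \cdot 145 + 77 = 46980 + 77 = 47057$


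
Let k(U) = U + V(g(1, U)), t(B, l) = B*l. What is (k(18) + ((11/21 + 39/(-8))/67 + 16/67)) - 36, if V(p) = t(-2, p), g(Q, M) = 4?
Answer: -290699/11256 ≈ -25.826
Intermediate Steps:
V(p) = -2*p
k(U) = -8 + U (k(U) = U - 2*4 = U - 8 = -8 + U)
(k(18) + ((11/21 + 39/(-8))/67 + 16/67)) - 36 = ((-8 + 18) + ((11/21 + 39/(-8))/67 + 16/67)) - 36 = (10 + ((11*(1/21) + 39*(-⅛))*(1/67) + 16*(1/67))) - 36 = (10 + ((11/21 - 39/8)*(1/67) + 16/67)) - 36 = (10 + (-731/168*1/67 + 16/67)) - 36 = (10 + (-731/11256 + 16/67)) - 36 = (10 + 1957/11256) - 36 = 114517/11256 - 36 = -290699/11256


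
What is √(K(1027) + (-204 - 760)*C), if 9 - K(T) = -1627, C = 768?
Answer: 2*I*√184679 ≈ 859.49*I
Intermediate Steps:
K(T) = 1636 (K(T) = 9 - 1*(-1627) = 9 + 1627 = 1636)
√(K(1027) + (-204 - 760)*C) = √(1636 + (-204 - 760)*768) = √(1636 - 964*768) = √(1636 - 740352) = √(-738716) = 2*I*√184679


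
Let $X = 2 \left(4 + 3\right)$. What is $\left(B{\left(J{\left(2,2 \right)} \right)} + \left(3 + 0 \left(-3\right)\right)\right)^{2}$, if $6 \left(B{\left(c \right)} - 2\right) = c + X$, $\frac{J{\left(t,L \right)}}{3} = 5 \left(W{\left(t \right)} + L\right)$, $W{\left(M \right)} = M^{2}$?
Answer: $\frac{4489}{9} \approx 498.78$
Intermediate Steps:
$X = 14$ ($X = 2 \cdot 7 = 14$)
$J{\left(t,L \right)} = 15 L + 15 t^{2}$ ($J{\left(t,L \right)} = 3 \cdot 5 \left(t^{2} + L\right) = 3 \cdot 5 \left(L + t^{2}\right) = 3 \left(5 L + 5 t^{2}\right) = 15 L + 15 t^{2}$)
$B{\left(c \right)} = \frac{13}{3} + \frac{c}{6}$ ($B{\left(c \right)} = 2 + \frac{c + 14}{6} = 2 + \frac{14 + c}{6} = 2 + \left(\frac{7}{3} + \frac{c}{6}\right) = \frac{13}{3} + \frac{c}{6}$)
$\left(B{\left(J{\left(2,2 \right)} \right)} + \left(3 + 0 \left(-3\right)\right)\right)^{2} = \left(\left(\frac{13}{3} + \frac{15 \cdot 2 + 15 \cdot 2^{2}}{6}\right) + \left(3 + 0 \left(-3\right)\right)\right)^{2} = \left(\left(\frac{13}{3} + \frac{30 + 15 \cdot 4}{6}\right) + \left(3 + 0\right)\right)^{2} = \left(\left(\frac{13}{3} + \frac{30 + 60}{6}\right) + 3\right)^{2} = \left(\left(\frac{13}{3} + \frac{1}{6} \cdot 90\right) + 3\right)^{2} = \left(\left(\frac{13}{3} + 15\right) + 3\right)^{2} = \left(\frac{58}{3} + 3\right)^{2} = \left(\frac{67}{3}\right)^{2} = \frac{4489}{9}$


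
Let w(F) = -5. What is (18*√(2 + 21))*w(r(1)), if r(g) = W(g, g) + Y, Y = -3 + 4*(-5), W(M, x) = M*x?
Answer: -90*√23 ≈ -431.63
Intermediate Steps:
Y = -23 (Y = -3 - 20 = -23)
r(g) = -23 + g² (r(g) = g*g - 23 = g² - 23 = -23 + g²)
(18*√(2 + 21))*w(r(1)) = (18*√(2 + 21))*(-5) = (18*√23)*(-5) = -90*√23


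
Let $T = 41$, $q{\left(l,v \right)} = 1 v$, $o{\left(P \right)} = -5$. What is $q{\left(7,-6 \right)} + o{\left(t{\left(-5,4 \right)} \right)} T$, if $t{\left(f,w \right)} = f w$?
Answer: $-211$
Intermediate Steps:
$q{\left(l,v \right)} = v$
$q{\left(7,-6 \right)} + o{\left(t{\left(-5,4 \right)} \right)} T = -6 - 205 = -211$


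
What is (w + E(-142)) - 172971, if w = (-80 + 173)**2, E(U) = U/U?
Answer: -164321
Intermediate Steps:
E(U) = 1
w = 8649 (w = 93**2 = 8649)
(w + E(-142)) - 172971 = (8649 + 1) - 172971 = 8650 - 172971 = -164321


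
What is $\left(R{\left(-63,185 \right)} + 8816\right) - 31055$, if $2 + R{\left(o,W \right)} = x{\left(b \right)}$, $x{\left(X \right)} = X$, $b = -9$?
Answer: $-22250$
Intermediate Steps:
$R{\left(o,W \right)} = -11$ ($R{\left(o,W \right)} = -2 - 9 = -11$)
$\left(R{\left(-63,185 \right)} + 8816\right) - 31055 = \left(-11 + 8816\right) - 31055 = 8805 - 31055 = -22250$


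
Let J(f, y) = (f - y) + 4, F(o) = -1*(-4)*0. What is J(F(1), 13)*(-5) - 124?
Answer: -79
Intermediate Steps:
F(o) = 0 (F(o) = 4*0 = 0)
J(f, y) = 4 + f - y
J(F(1), 13)*(-5) - 124 = (4 + 0 - 1*13)*(-5) - 124 = (4 + 0 - 13)*(-5) - 124 = -9*(-5) - 124 = 45 - 124 = -79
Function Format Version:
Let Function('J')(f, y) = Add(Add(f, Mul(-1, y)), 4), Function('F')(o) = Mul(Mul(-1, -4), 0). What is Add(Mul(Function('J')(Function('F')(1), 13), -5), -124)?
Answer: -79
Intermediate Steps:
Function('F')(o) = 0 (Function('F')(o) = Mul(4, 0) = 0)
Function('J')(f, y) = Add(4, f, Mul(-1, y))
Add(Mul(Function('J')(Function('F')(1), 13), -5), -124) = Add(Mul(Add(4, 0, Mul(-1, 13)), -5), -124) = Add(Mul(Add(4, 0, -13), -5), -124) = Add(Mul(-9, -5), -124) = Add(45, -124) = -79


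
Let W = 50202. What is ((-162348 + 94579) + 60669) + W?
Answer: 43102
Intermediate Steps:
((-162348 + 94579) + 60669) + W = ((-162348 + 94579) + 60669) + 50202 = (-67769 + 60669) + 50202 = -7100 + 50202 = 43102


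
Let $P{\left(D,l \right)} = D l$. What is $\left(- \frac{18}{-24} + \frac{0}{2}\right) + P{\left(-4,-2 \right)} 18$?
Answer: $\frac{579}{4} \approx 144.75$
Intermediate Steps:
$\left(- \frac{18}{-24} + \frac{0}{2}\right) + P{\left(-4,-2 \right)} 18 = \left(- \frac{18}{-24} + \frac{0}{2}\right) + \left(-4\right) \left(-2\right) 18 = \left(\left(-18\right) \left(- \frac{1}{24}\right) + 0 \cdot \frac{1}{2}\right) + 8 \cdot 18 = \left(\frac{3}{4} + 0\right) + 144 = \frac{3}{4} + 144 = \frac{579}{4}$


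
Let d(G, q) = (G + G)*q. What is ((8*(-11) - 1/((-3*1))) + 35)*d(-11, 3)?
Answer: 3476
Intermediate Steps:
d(G, q) = 2*G*q (d(G, q) = (2*G)*q = 2*G*q)
((8*(-11) - 1/((-3*1))) + 35)*d(-11, 3) = ((8*(-11) - 1/((-3*1))) + 35)*(2*(-11)*3) = ((-88 - 1/(-3)) + 35)*(-66) = ((-88 - 1*(-⅓)) + 35)*(-66) = ((-88 + ⅓) + 35)*(-66) = (-263/3 + 35)*(-66) = -158/3*(-66) = 3476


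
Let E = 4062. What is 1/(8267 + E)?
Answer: 1/12329 ≈ 8.1110e-5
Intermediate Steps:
1/(8267 + E) = 1/(8267 + 4062) = 1/12329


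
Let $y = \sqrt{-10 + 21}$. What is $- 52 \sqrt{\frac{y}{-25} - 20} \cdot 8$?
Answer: $- \frac{416 i \sqrt{500 + \sqrt{11}}}{5} \approx - 1866.6 i$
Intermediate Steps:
$y = \sqrt{11} \approx 3.3166$
$- 52 \sqrt{\frac{y}{-25} - 20} \cdot 8 = - 52 \sqrt{\frac{\sqrt{11}}{-25} - 20} \cdot 8 = - 52 \sqrt{\sqrt{11} \left(- \frac{1}{25}\right) - 20} \cdot 8 = - 52 \sqrt{- \frac{\sqrt{11}}{25} - 20} \cdot 8 = - 52 \sqrt{-20 - \frac{\sqrt{11}}{25}} \cdot 8 = - 416 \sqrt{-20 - \frac{\sqrt{11}}{25}}$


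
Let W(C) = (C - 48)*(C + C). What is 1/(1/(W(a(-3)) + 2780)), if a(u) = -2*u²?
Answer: 5156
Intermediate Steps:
W(C) = 2*C*(-48 + C) (W(C) = (-48 + C)*(2*C) = 2*C*(-48 + C))
1/(1/(W(a(-3)) + 2780)) = 1/(1/(2*(-2*(-3)²)*(-48 - 2*(-3)²) + 2780)) = 1/(1/(2*(-2*9)*(-48 - 2*9) + 2780)) = 1/(1/(2*(-18)*(-48 - 18) + 2780)) = 1/(1/(2*(-18)*(-66) + 2780)) = 1/(1/(2376 + 2780)) = 1/(1/5156) = 5156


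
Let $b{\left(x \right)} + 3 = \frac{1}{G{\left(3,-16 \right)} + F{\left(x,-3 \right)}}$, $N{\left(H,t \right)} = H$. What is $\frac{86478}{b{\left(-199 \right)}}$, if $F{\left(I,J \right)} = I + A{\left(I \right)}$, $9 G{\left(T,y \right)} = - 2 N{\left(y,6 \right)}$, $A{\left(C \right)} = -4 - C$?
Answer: $-16472$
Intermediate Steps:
$G{\left(T,y \right)} = - \frac{2 y}{9}$ ($G{\left(T,y \right)} = \frac{\left(-2\right) y}{9} = - \frac{2 y}{9}$)
$F{\left(I,J \right)} = -4$ ($F{\left(I,J \right)} = I - \left(4 + I\right) = -4$)
$b{\left(x \right)} = - \frac{21}{4}$ ($b{\left(x \right)} = -3 + \frac{1}{\left(- \frac{2}{9}\right) \left(-16\right) - 4} = -3 + \frac{1}{\frac{32}{9} - 4} = -3 + \frac{1}{- \frac{4}{9}} = -3 - \frac{9}{4} = - \frac{21}{4}$)
$\frac{86478}{b{\left(-199 \right)}} = \frac{86478}{- \frac{21}{4}} = 86478 \left(- \frac{4}{21}\right) = -16472$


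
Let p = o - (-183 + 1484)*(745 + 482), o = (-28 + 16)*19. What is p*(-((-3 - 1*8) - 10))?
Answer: -33527655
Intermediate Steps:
o = -228 (o = -12*19 = -228)
p = -1596555 (p = -228 - (-183 + 1484)*(745 + 482) = -228 - 1301*1227 = -228 - 1*1596327 = -228 - 1596327 = -1596555)
p*(-((-3 - 1*8) - 10)) = -(-1596555)*1*((-3 - 1*8) - 10) = -(-1596555)*1*((-3 - 8) - 10) = -(-1596555)*1*(-11 - 10) = -(-1596555)*1*(-21) = -(-1596555)*(-21) = -1596555*21 = -33527655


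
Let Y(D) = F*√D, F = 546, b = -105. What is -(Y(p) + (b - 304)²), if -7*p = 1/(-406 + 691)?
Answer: -167281 - 26*I*√1995/95 ≈ -1.6728e+5 - 12.224*I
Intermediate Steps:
p = -1/1995 (p = -1/(7*(-406 + 691)) = -⅐/285 = -⅐*1/285 = -1/1995 ≈ -0.00050125)
Y(D) = 546*√D
-(Y(p) + (b - 304)²) = -(546*√(-1/1995) + (-105 - 304)²) = -(546*(I*√1995/1995) + (-409)²) = -(26*I*√1995/95 + 167281) = -(167281 + 26*I*√1995/95) = -167281 - 26*I*√1995/95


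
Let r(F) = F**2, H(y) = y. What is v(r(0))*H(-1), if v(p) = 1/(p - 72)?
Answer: 1/72 ≈ 0.013889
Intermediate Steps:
v(p) = 1/(-72 + p)
v(r(0))*H(-1) = -1/(-72 + 0**2) = -1/(-72 + 0) = -1/(-72) = -1/72*(-1) = 1/72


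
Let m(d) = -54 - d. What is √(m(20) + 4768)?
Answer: √4694 ≈ 68.513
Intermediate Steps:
√(m(20) + 4768) = √((-54 - 1*20) + 4768) = √((-54 - 20) + 4768) = √(-74 + 4768) = √4694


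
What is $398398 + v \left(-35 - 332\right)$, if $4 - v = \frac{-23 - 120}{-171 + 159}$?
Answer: $\frac{4815641}{12} \approx 4.013 \cdot 10^{5}$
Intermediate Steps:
$v = - \frac{95}{12}$ ($v = 4 - \frac{-23 - 120}{-171 + 159} = 4 - - \frac{143}{-12} = 4 - \left(-143\right) \left(- \frac{1}{12}\right) = 4 - \frac{143}{12} = - \frac{95}{12} \approx -7.9167$)
$398398 + v \left(-35 - 332\right) = 398398 - \frac{95 \left(-35 - 332\right)}{12} = 398398 - - \frac{34865}{12} = 398398 + \frac{34865}{12} = \frac{4815641}{12}$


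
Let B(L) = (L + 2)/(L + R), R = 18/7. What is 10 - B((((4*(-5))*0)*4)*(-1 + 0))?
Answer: 83/9 ≈ 9.2222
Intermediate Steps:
R = 18/7 (R = 18*(⅐) = 18/7 ≈ 2.5714)
B(L) = (2 + L)/(18/7 + L) (B(L) = (L + 2)/(L + 18/7) = (2 + L)/(18/7 + L))
10 - B((((4*(-5))*0)*4)*(-1 + 0)) = 10 - 7*(2 + (((4*(-5))*0)*4)*(-1 + 0))/(18 + 7*((((4*(-5))*0)*4)*(-1 + 0))) = 10 - 7*(2 + (-20*0*4)*(-1))/(18 + 7*((-20*0*4)*(-1))) = 10 - 7*(2 + (0*4)*(-1))/(18 + 7*((0*4)*(-1))) = 10 - 7*(2 + 0*(-1))/(18 + 7*(0*(-1))) = 10 - 7*(2 + 0)/(18 + 7*0) = 10 - 7*2/(18 + 0) = 10 - 7*2/18 = 10 - 1*7/9 = 10 - 7/9 = 83/9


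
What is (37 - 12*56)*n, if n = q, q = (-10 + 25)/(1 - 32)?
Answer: 9525/31 ≈ 307.26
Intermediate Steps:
q = -15/31 (q = 15/(-31) = 15*(-1/31) = -15/31 ≈ -0.48387)
n = -15/31 ≈ -0.48387
(37 - 12*56)*n = (37 - 12*56)*(-15/31) = (37 - 672)*(-15/31) = -635*(-15/31) = 9525/31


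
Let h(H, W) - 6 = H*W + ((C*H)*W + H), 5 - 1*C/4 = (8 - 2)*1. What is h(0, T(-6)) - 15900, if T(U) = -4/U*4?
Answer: -15894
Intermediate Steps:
C = -4 (C = 20 - 4*(8 - 2) = 20 - 24 = -4)
T(U) = -16/U
h(H, W) = 6 + H - 3*H*W (h(H, W) = 6 + (H*W + ((-4*H)*W + H)) = 6 + (H*W + (-4*H*W + H)) = 6 + (H*W + (H - 4*H*W)) = 6 + (H - 3*H*W) = 6 + H - 3*H*W)
h(0, T(-6)) - 15900 = (6 + 0 - 3*0*(-16/(-6))) - 15900 = (6 + 0 - 3*0*(-16*(-⅙))) - 15900 = (6 + 0 - 3*0*8/3) - 15900 = (6 + 0 + 0) - 15900 = 6 - 15900 = -15894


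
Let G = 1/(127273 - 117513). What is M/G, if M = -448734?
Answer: -4379643840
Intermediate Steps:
G = 1/9760 ≈ 0.00010246
M/G = -448734/1/9760 = -448734*9760 = -4379643840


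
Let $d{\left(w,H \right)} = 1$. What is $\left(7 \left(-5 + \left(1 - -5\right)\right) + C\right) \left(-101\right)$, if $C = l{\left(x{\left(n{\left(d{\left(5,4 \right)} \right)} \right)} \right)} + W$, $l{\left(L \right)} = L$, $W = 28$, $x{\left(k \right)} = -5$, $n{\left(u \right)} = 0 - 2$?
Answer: $-3030$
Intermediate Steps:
$n{\left(u \right)} = -2$
$C = 23$ ($C = -5 + 28 = 23$)
$\left(7 \left(-5 + \left(1 - -5\right)\right) + C\right) \left(-101\right) = \left(7 \left(-5 + \left(1 - -5\right)\right) + 23\right) \left(-101\right) = \left(7 \left(-5 + \left(1 + 5\right)\right) + 23\right) \left(-101\right) = \left(7 \left(-5 + 6\right) + 23\right) \left(-101\right) = \left(7 \cdot 1 + 23\right) \left(-101\right) = \left(7 + 23\right) \left(-101\right) = 30 \left(-101\right) = -3030$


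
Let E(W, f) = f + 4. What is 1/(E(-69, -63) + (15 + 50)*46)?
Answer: 1/2931 ≈ 0.00034118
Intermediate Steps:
E(W, f) = 4 + f
1/(E(-69, -63) + (15 + 50)*46) = 1/((4 - 63) + (15 + 50)*46) = 1/(-59 + 65*46) = 1/(-59 + 2990) = 1/2931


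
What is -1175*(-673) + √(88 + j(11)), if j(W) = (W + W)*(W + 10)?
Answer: 790775 + 5*√22 ≈ 7.9080e+5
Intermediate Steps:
j(W) = 2*W*(10 + W) (j(W) = (2*W)*(10 + W) = 2*W*(10 + W))
-1175*(-673) + √(88 + j(11)) = -1175*(-673) + √(88 + 2*11*(10 + 11)) = 790775 + √(88 + 2*11*21) = 790775 + √(88 + 462) = 790775 + √550 = 790775 + 5*√22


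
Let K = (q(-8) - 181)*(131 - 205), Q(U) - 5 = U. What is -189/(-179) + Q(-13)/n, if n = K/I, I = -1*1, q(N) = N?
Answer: 1322393/1251747 ≈ 1.0564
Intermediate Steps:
Q(U) = 5 + U
I = -1
K = 13986 (K = (-8 - 181)*(131 - 205) = -189*(-74) = 13986)
n = -13986 (n = 13986/(-1) = 13986*(-1) = -13986)
-189/(-179) + Q(-13)/n = -189/(-179) + (5 - 13)/(-13986) = -189*(-1/179) - 8*(-1/13986) = 189/179 + 4/6993 = 1322393/1251747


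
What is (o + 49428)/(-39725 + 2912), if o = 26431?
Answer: -10837/5259 ≈ -2.0607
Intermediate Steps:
(o + 49428)/(-39725 + 2912) = (26431 + 49428)/(-39725 + 2912) = 75859/(-36813) = 75859*(-1/36813) = -10837/5259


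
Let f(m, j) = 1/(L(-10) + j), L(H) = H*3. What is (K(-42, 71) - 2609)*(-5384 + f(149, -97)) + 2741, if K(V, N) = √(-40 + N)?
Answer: 1784301428/127 - 683769*√31/127 ≈ 1.4020e+7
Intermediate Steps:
L(H) = 3*H
f(m, j) = 1/(-30 + j) (f(m, j) = 1/(3*(-10) + j) = 1/(-30 + j))
(K(-42, 71) - 2609)*(-5384 + f(149, -97)) + 2741 = (√(-40 + 71) - 2609)*(-5384 + 1/(-30 - 97)) + 2741 = (√31 - 2609)*(-5384 + 1/(-127)) + 2741 = (-2609 + √31)*(-5384 - 1/127) + 2741 = (-2609 + √31)*(-683769/127) + 2741 = (1783953321/127 - 683769*√31/127) + 2741 = 1784301428/127 - 683769*√31/127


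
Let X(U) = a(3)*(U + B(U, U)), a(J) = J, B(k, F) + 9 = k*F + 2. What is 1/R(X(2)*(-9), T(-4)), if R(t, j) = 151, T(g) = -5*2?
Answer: 1/151 ≈ 0.0066225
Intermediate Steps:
T(g) = -10
B(k, F) = -7 + F*k (B(k, F) = -9 + (k*F + 2) = -9 + (F*k + 2) = -9 + (2 + F*k) = -7 + F*k)
X(U) = -21 + 3*U + 3*U² (X(U) = 3*(U + (-7 + U*U)) = 3*(U + (-7 + U²)) = 3*(-7 + U + U²) = -21 + 3*U + 3*U²)
1/R(X(2)*(-9), T(-4)) = 1/151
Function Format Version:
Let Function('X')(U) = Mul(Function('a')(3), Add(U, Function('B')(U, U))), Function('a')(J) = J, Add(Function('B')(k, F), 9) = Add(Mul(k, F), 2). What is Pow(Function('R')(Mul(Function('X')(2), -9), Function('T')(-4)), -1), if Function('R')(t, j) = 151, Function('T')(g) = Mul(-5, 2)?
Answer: Rational(1, 151) ≈ 0.0066225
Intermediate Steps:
Function('T')(g) = -10
Function('B')(k, F) = Add(-7, Mul(F, k)) (Function('B')(k, F) = Add(-9, Add(Mul(k, F), 2)) = Add(-9, Add(Mul(F, k), 2)) = Add(-9, Add(2, Mul(F, k))) = Add(-7, Mul(F, k)))
Function('X')(U) = Add(-21, Mul(3, U), Mul(3, Pow(U, 2))) (Function('X')(U) = Mul(3, Add(U, Add(-7, Mul(U, U)))) = Mul(3, Add(U, Add(-7, Pow(U, 2)))) = Mul(3, Add(-7, U, Pow(U, 2))) = Add(-21, Mul(3, U), Mul(3, Pow(U, 2))))
Pow(Function('R')(Mul(Function('X')(2), -9), Function('T')(-4)), -1) = Pow(151, -1) = Rational(1, 151)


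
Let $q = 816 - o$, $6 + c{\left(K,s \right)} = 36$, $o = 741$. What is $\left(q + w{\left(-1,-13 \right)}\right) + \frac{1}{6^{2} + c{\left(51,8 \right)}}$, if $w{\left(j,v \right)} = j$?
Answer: $\frac{4885}{66} \approx 74.015$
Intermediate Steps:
$c{\left(K,s \right)} = 30$ ($c{\left(K,s \right)} = -6 + 36 = 30$)
$q = 75$ ($q = 816 - 741 = 75$)
$\left(q + w{\left(-1,-13 \right)}\right) + \frac{1}{6^{2} + c{\left(51,8 \right)}} = \left(75 - 1\right) + \frac{1}{6^{2} + 30} = 74 + \frac{1}{36 + 30} = 74 + \frac{1}{66} = \frac{4885}{66}$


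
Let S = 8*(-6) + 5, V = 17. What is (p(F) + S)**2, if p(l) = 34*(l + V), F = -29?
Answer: 203401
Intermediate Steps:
p(l) = 578 + 34*l (p(l) = 34*(l + 17) = 34*(17 + l) = 578 + 34*l)
S = -43 (S = -48 + 5 = -43)
(p(F) + S)**2 = ((578 + 34*(-29)) - 43)**2 = ((578 - 986) - 43)**2 = (-408 - 43)**2 = (-451)**2 = 203401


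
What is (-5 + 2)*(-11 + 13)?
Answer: -6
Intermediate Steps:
(-5 + 2)*(-11 + 13) = -3*2 = -6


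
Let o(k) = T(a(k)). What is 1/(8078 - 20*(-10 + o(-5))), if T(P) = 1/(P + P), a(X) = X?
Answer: 1/8280 ≈ 0.00012077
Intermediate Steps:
T(P) = 1/(2*P)
o(k) = 1/(2*k)
1/(8078 - 20*(-10 + o(-5))) = 1/(8078 - 20*(-10 + (1/2)/(-5))) = 1/(8078 - 20*(-10 + (1/2)*(-1/5))) = 1/(8078 - 20*(-10 - 1/10)) = 1/(8078 - 20*(-101/10)) = 1/(8078 + 202) = 1/8280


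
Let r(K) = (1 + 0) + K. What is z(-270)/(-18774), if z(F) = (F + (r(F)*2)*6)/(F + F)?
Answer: -583/1689660 ≈ -0.00034504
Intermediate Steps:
r(K) = 1 + K
z(F) = (12 + 13*F)/(2*F) (z(F) = (F + ((1 + F)*2)*6)/(F + F) = (F + (2 + 2*F)*6)/((2*F)) = (F + (12 + 12*F))*(1/(2*F)) = (12 + 13*F)*(1/(2*F)) = (12 + 13*F)/(2*F))
z(-270)/(-18774) = (13/2 + 6/(-270))/(-18774) = (13/2 + 6*(-1/270))*(-1/18774) = (13/2 - 1/45)*(-1/18774) = (583/90)*(-1/18774) = -583/1689660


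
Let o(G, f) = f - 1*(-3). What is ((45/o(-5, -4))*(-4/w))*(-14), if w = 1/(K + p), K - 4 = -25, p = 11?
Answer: 25200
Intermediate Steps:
o(G, f) = 3 + f (o(G, f) = f + 3 = 3 + f)
K = -21 (K = 4 - 25 = -21)
w = -⅒ (w = 1/(-21 + 11) = 1/(-10) = -⅒ ≈ -0.10000)
((45/o(-5, -4))*(-4/w))*(-14) = ((45/(3 - 4))*(-4/(-⅒)))*(-14) = ((45/(-1))*(-4*(-10)))*(-14) = ((45*(-1))*40)*(-14) = -45*40*(-14) = -1800*(-14) = 25200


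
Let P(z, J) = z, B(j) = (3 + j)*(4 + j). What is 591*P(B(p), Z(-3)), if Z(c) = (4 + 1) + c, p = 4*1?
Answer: 33096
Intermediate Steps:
p = 4
Z(c) = 5 + c
591*P(B(p), Z(-3)) = 591*(12 + 4**2 + 7*4) = 591*(12 + 16 + 28) = 591*56 = 33096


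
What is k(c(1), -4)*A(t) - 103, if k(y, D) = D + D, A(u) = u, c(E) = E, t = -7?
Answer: -47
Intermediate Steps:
k(y, D) = 2*D
k(c(1), -4)*A(t) - 103 = (2*(-4))*(-7) - 103 = -8*(-7) - 103 = 56 - 103 = -47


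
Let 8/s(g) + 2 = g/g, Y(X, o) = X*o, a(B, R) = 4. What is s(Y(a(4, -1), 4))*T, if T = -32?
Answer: 256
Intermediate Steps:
s(g) = -8 (s(g) = 8/(-2 + g/g) = 8/(-2 + 1) = 8/(-1) = 8*(-1) = -8)
s(Y(a(4, -1), 4))*T = -8*(-32) = 256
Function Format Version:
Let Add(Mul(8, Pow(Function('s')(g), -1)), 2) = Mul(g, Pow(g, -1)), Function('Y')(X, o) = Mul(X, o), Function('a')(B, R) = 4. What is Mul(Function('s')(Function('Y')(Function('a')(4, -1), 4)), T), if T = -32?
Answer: 256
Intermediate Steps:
Function('s')(g) = -8 (Function('s')(g) = Mul(8, Pow(Add(-2, Mul(g, Pow(g, -1))), -1)) = Mul(8, Pow(Add(-2, 1), -1)) = Mul(8, Pow(-1, -1)) = Mul(8, -1) = -8)
Mul(Function('s')(Function('Y')(Function('a')(4, -1), 4)), T) = Mul(-8, -32) = 256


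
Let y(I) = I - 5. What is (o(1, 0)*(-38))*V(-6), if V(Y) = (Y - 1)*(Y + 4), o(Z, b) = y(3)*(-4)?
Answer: -4256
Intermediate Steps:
y(I) = -5 + I
o(Z, b) = 8 (o(Z, b) = (-5 + 3)*(-4) = -2*(-4) = 8)
V(Y) = (-1 + Y)*(4 + Y)
(o(1, 0)*(-38))*V(-6) = (8*(-38))*(-4 + (-6)² + 3*(-6)) = -304*(-4 + 36 - 18) = -304*14 = -4256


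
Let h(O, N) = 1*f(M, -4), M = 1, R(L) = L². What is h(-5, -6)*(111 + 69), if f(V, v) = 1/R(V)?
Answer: 180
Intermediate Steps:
f(V, v) = V⁻² (f(V, v) = 1/(V²) = V⁻²)
h(O, N) = 1 (h(O, N) = 1/1² = 1*1 = 1)
h(-5, -6)*(111 + 69) = 1*(111 + 69) = 1*180 = 180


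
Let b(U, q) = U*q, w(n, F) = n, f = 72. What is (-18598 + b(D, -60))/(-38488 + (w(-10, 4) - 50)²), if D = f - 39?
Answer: 10289/17444 ≈ 0.58983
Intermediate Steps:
D = 33 (D = 72 - 39 = 33)
(-18598 + b(D, -60))/(-38488 + (w(-10, 4) - 50)²) = (-18598 + 33*(-60))/(-38488 + (-10 - 50)²) = (-18598 - 1980)/(-38488 + (-60)²) = -20578/(-38488 + 3600) = -20578/(-34888) = -20578*(-1/34888) = 10289/17444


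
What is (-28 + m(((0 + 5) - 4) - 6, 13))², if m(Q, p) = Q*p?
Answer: 8649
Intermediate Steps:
(-28 + m(((0 + 5) - 4) - 6, 13))² = (-28 + (((0 + 5) - 4) - 6)*13)² = (-28 + ((5 - 4) - 6)*13)² = (-28 + (1 - 6)*13)² = (-28 - 5*13)² = (-28 - 65)² = (-93)² = 8649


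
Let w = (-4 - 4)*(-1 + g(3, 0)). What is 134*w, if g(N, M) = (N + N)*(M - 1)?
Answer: 7504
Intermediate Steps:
g(N, M) = 2*N*(-1 + M) (g(N, M) = (2*N)*(-1 + M) = 2*N*(-1 + M))
w = 56 (w = (-4 - 4)*(-1 + 2*3*(-1 + 0)) = -8*(-1 + 2*3*(-1)) = -8*(-1 - 6) = -8*(-7) = 56)
134*w = 134*56 = 7504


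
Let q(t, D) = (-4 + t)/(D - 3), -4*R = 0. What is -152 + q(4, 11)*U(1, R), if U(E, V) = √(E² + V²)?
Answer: -152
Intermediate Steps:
R = 0 (R = -¼*0 = 0)
q(t, D) = (-4 + t)/(-3 + D)
-152 + q(4, 11)*U(1, R) = -152 + ((-4 + 4)/(-3 + 11))*√(1² + 0²) = -152 + (0/8)*√(1 + 0) = -152 + ((⅛)*0)*√1 = -152 + 0*1 = -152 + 0 = -152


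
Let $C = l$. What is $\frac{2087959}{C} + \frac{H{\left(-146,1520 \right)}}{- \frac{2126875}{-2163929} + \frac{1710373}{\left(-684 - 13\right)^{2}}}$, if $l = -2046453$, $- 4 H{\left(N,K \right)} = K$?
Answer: $- \frac{22983244825995225513}{269130213718746266} \approx -85.398$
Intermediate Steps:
$H{\left(N,K \right)} = - \frac{K}{4}$
$C = -2046453$
$\frac{2087959}{C} + \frac{H{\left(-146,1520 \right)}}{- \frac{2126875}{-2163929} + \frac{1710373}{\left(-684 - 13\right)^{2}}} = \frac{2087959}{-2046453} + \frac{\left(- \frac{1}{4}\right) 1520}{- \frac{2126875}{-2163929} + \frac{1710373}{\left(-684 - 13\right)^{2}}} = 2087959 \left(- \frac{1}{2046453}\right) - \frac{380}{\left(-2126875\right) \left(- \frac{1}{2163929}\right) + \frac{1710373}{\left(-697\right)^{2}}} = - \frac{2087959}{2046453} - \frac{380}{\frac{2126875}{2163929} + \frac{1710373}{485809}} = - \frac{2087959}{2046453} - \frac{380}{\frac{4734380752392}{1051256183561}} = - \frac{2087959}{2046453} - \frac{99869337438295}{1183595188098} = - \frac{22983244825995225513}{269130213718746266}$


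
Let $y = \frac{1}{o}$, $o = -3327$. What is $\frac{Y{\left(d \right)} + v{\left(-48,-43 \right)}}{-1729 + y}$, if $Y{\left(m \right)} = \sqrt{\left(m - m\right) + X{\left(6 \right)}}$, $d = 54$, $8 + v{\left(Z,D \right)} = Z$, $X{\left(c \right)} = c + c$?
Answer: $\frac{23289}{719048} - \frac{3327 \sqrt{3}}{2876192} \approx 0.030385$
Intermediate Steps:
$X{\left(c \right)} = 2 c$
$v{\left(Z,D \right)} = -8 + Z$
$Y{\left(m \right)} = 2 \sqrt{3}$ ($Y{\left(m \right)} = \sqrt{\left(m - m\right) + 2 \cdot 6} = \sqrt{0 + 12} = \sqrt{12} = 2 \sqrt{3}$)
$y = - \frac{1}{3327}$ ($y = \frac{1}{-3327} = - \frac{1}{3327} \approx -0.00030057$)
$\frac{Y{\left(d \right)} + v{\left(-48,-43 \right)}}{-1729 + y} = \frac{2 \sqrt{3} - 56}{-1729 - \frac{1}{3327}} = \frac{2 \sqrt{3} - 56}{- \frac{5752384}{3327}} = \left(-56 + 2 \sqrt{3}\right) \left(- \frac{3327}{5752384}\right) = \frac{23289}{719048} - \frac{3327 \sqrt{3}}{2876192}$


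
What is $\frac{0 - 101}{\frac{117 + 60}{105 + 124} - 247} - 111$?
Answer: $- \frac{6235717}{56386} \approx -110.59$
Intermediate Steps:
$\frac{0 - 101}{\frac{117 + 60}{105 + 124} - 247} - 111 = - \frac{101}{\frac{177}{229} - 247} - 111 = - \frac{101}{- \frac{56386}{229}} - 111 = \left(-101\right) \left(- \frac{229}{56386}\right) - 111 = \frac{23129}{56386} - 111 = - \frac{6235717}{56386}$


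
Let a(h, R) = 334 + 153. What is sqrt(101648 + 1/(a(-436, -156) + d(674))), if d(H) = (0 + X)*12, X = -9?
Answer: sqrt(14600820747)/379 ≈ 318.82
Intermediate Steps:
d(H) = -108 (d(H) = (0 - 9)*12 = -9*12 = -108)
a(h, R) = 487
sqrt(101648 + 1/(a(-436, -156) + d(674))) = sqrt(101648 + 1/(487 - 108)) = sqrt(101648 + 1/379) = sqrt(38524593/379) = sqrt(14600820747)/379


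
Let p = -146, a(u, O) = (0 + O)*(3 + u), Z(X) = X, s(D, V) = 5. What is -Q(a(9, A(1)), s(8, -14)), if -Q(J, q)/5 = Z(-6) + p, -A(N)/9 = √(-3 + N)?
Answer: -760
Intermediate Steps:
A(N) = -9*√(-3 + N)
a(u, O) = O*(3 + u)
Q(J, q) = 760 (Q(J, q) = -5*(-6 - 146) = -5*(-152) = 760)
-Q(a(9, A(1)), s(8, -14)) = -1*760 = -760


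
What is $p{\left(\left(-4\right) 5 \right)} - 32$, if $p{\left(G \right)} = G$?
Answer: $-52$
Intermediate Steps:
$p{\left(\left(-4\right) 5 \right)} - 32 = \left(-4\right) 5 - 32 = -20 - 32 = -52$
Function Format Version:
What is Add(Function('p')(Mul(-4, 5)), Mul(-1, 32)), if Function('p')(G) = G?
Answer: -52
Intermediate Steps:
Add(Function('p')(Mul(-4, 5)), Mul(-1, 32)) = Add(Mul(-4, 5), Mul(-1, 32)) = Add(-20, -32) = -52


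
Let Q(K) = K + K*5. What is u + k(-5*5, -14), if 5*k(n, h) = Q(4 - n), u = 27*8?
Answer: 1254/5 ≈ 250.80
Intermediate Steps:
u = 216
Q(K) = 6*K (Q(K) = K + 5*K = 6*K)
k(n, h) = 24/5 - 6*n/5 (k(n, h) = (6*(4 - n))/5 = (24 - 6*n)/5 = 24/5 - 6*n/5)
u + k(-5*5, -14) = 216 + (24/5 - (-6)*5) = 216 + (24/5 - 6/5*(-25)) = 216 + (24/5 + 30) = 216 + 174/5 = 1254/5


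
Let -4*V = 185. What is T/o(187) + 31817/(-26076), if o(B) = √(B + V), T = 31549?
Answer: -31817/26076 + 63098*√563/563 ≈ 2658.0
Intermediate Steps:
V = -185/4 (V = -¼*185 = -185/4 ≈ -46.250)
o(B) = √(-185/4 + B) (o(B) = √(B - 185/4) = √(-185/4 + B))
T/o(187) + 31817/(-26076) = 31549/((√(-185 + 4*187)/2)) + 31817/(-26076) = 31549/((√(-185 + 748)/2)) + 31817*(-1/26076) = 31549/((√563/2)) - 31817/26076 = 31549*(2*√563/563) - 31817/26076 = 63098*√563/563 - 31817/26076 = -31817/26076 + 63098*√563/563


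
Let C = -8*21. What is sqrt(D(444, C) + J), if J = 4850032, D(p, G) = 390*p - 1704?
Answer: 4*sqrt(313843) ≈ 2240.9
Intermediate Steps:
C = -168
D(p, G) = -1704 + 390*p
sqrt(D(444, C) + J) = sqrt((-1704 + 390*444) + 4850032) = sqrt((-1704 + 173160) + 4850032) = sqrt(171456 + 4850032) = sqrt(5021488) = 4*sqrt(313843)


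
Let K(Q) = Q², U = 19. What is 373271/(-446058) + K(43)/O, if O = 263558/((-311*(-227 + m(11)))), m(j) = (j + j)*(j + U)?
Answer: -27790800422416/29390538591 ≈ -945.57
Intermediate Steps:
m(j) = 2*j*(19 + j) (m(j) = (j + j)*(j + 19) = (2*j)*(19 + j) = 2*j*(19 + j))
O = -263558/134663 (O = 263558/((-311*(-227 + 2*11*(19 + 11)))) = 263558/((-311*(-227 + 2*11*30))) = 263558/((-311*(-227 + 660))) = 263558/((-311*433)) = 263558/(-134663) = 263558*(-1/134663) = -263558/134663 ≈ -1.9572)
373271/(-446058) + K(43)/O = 373271/(-446058) + 43²/(-263558/134663) = 373271*(-1/446058) + 1849*(-134663/263558) = -373271/446058 - 248991887/263558 = -27790800422416/29390538591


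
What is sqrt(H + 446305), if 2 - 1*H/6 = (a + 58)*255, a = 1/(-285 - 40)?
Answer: sqrt(1510782715)/65 ≈ 597.98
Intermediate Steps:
a = -1/325 (a = 1/(-325) = -1/325 ≈ -0.0030769)
H = -5767014/65 (H = 12 - 6*(-1/325 + 58)*255 = 12 - 113094*255/325 = 12 - 6*961299/65 = 12 - 5767794/65 = -5767014/65 ≈ -88723.)
sqrt(H + 446305) = sqrt(-5767014/65 + 446305) = sqrt(23242811/65) = sqrt(1510782715)/65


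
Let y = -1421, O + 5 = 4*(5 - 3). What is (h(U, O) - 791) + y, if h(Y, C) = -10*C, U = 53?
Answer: -2242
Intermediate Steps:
O = 3 (O = -5 + 4*(5 - 3) = -5 + 4*2 = -5 + 8 = 3)
(h(U, O) - 791) + y = (-10*3 - 791) - 1421 = (-30 - 791) - 1421 = -821 - 1421 = -2242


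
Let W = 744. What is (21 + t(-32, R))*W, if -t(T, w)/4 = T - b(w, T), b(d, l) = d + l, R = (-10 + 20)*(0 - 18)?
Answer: -520056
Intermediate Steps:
R = -180 (R = 10*(-18) = -180)
t(T, w) = 4*w (t(T, w) = -4*(T - (w + T)) = -4*(T - (T + w)) = -4*(T + (-T - w)) = -(-4)*w = 4*w)
(21 + t(-32, R))*W = (21 + 4*(-180))*744 = (21 - 720)*744 = -699*744 = -520056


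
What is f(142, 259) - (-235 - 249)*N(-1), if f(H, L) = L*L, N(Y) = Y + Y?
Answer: 66113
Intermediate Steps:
N(Y) = 2*Y
f(H, L) = L²
f(142, 259) - (-235 - 249)*N(-1) = 259² - (-235 - 249)*2*(-1) = 67081 - (-484)*(-2) = 67081 - 1*968 = 67081 - 968 = 66113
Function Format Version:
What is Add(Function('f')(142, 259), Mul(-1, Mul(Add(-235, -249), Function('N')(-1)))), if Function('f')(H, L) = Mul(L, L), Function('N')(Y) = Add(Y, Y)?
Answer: 66113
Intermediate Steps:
Function('N')(Y) = Mul(2, Y)
Function('f')(H, L) = Pow(L, 2)
Add(Function('f')(142, 259), Mul(-1, Mul(Add(-235, -249), Function('N')(-1)))) = Add(Pow(259, 2), Mul(-1, Mul(Add(-235, -249), Mul(2, -1)))) = Add(67081, Mul(-1, Mul(-484, -2))) = Add(67081, Mul(-1, 968)) = Add(67081, -968) = 66113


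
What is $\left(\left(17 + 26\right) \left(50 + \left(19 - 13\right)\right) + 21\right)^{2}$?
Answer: $5900041$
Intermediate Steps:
$\left(\left(17 + 26\right) \left(50 + \left(19 - 13\right)\right) + 21\right)^{2} = \left(43 \left(50 + \left(19 - 13\right)\right) + 21\right)^{2} = \left(43 \left(50 + 6\right) + 21\right)^{2} = \left(43 \cdot 56 + 21\right)^{2} = \left(2408 + 21\right)^{2} = 2429^{2} = 5900041$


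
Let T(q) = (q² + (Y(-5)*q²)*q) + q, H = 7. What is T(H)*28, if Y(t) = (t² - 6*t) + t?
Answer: 481768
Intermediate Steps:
Y(t) = t² - 5*t
T(q) = q + q² + 50*q³ (T(q) = (q² + ((-5*(-5 - 5))*q²)*q) + q = (q² + ((-5*(-10))*q²)*q) + q = (q² + (50*q²)*q) + q = (q² + 50*q³) + q = q + q² + 50*q³)
T(H)*28 = (7*(1 + 7 + 50*7²))*28 = (7*(1 + 7 + 50*49))*28 = (7*(1 + 7 + 2450))*28 = (7*2458)*28 = 17206*28 = 481768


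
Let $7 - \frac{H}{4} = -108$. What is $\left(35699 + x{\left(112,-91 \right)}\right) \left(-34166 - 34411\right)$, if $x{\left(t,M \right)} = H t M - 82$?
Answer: $319068413631$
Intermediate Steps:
$H = 460$ ($H = 28 - -432 = 28 + 432 = 460$)
$x{\left(t,M \right)} = -82 + 460 M t$ ($x{\left(t,M \right)} = 460 t M - 82 = 460 M t - 82 = -82 + 460 M t$)
$\left(35699 + x{\left(112,-91 \right)}\right) \left(-34166 - 34411\right) = \left(35699 + \left(-82 + 460 \left(-91\right) 112\right)\right) \left(-34166 - 34411\right) = \left(35699 - 4688402\right) \left(-68577\right) = \left(-4652703\right) \left(-68577\right) = 319068413631$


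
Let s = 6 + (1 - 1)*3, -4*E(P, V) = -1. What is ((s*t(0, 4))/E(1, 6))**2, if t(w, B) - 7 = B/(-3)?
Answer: 18496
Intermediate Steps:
E(P, V) = 1/4 (E(P, V) = -1/4*(-1) = 1/4)
t(w, B) = 7 - B/3 (t(w, B) = 7 + B/(-3) = 7 + B*(-1/3) = 7 - B/3)
s = 6 (s = 6 + 0*3 = 6 + 0 = 6)
((s*t(0, 4))/E(1, 6))**2 = ((6*(7 - 1/3*4))/(1/4))**2 = ((6*(7 - 4/3))*4)**2 = ((6*(17/3))*4)**2 = (34*4)**2 = 136**2 = 18496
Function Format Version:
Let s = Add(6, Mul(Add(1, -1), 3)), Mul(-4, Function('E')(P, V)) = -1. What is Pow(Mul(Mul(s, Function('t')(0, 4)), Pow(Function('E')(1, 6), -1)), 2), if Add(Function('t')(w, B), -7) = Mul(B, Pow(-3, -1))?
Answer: 18496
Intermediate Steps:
Function('E')(P, V) = Rational(1, 4) (Function('E')(P, V) = Mul(Rational(-1, 4), -1) = Rational(1, 4))
Function('t')(w, B) = Add(7, Mul(Rational(-1, 3), B)) (Function('t')(w, B) = Add(7, Mul(B, Pow(-3, -1))) = Add(7, Mul(B, Rational(-1, 3))) = Add(7, Mul(Rational(-1, 3), B)))
s = 6 (s = Add(6, Mul(0, 3)) = Add(6, 0) = 6)
Pow(Mul(Mul(s, Function('t')(0, 4)), Pow(Function('E')(1, 6), -1)), 2) = Pow(Mul(Mul(6, Add(7, Mul(Rational(-1, 3), 4))), Pow(Rational(1, 4), -1)), 2) = Pow(Mul(Mul(6, Add(7, Rational(-4, 3))), 4), 2) = Pow(Mul(Mul(6, Rational(17, 3)), 4), 2) = Pow(Mul(34, 4), 2) = Pow(136, 2) = 18496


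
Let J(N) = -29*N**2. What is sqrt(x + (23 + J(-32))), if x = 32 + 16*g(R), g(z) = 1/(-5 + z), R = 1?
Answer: 77*I*sqrt(5) ≈ 172.18*I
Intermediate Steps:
x = 28 (x = 32 + 16/(-5 + 1) = 32 + 16/(-4) = 32 + 16*(-1/4) = 32 - 4 = 28)
sqrt(x + (23 + J(-32))) = sqrt(28 + (23 - 29*(-32)**2)) = sqrt(28 + (23 - 29*1024)) = sqrt(28 + (23 - 29696)) = sqrt(28 - 29673) = sqrt(-29645) = 77*I*sqrt(5)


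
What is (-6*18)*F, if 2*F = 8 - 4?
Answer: -216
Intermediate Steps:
F = 2 (F = (8 - 4)/2 = (½)*4 = 2)
(-6*18)*F = -6*18*2 = -108*2 = -216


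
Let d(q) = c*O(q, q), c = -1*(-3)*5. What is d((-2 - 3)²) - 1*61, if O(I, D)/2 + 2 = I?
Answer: 629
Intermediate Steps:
c = 15 (c = 3*5 = 15)
O(I, D) = -4 + 2*I
d(q) = -60 + 30*q (d(q) = 15*(-4 + 2*q) = -60 + 30*q)
d((-2 - 3)²) - 1*61 = (-60 + 30*(-2 - 3)²) - 1*61 = (-60 + 30*(-5)²) - 61 = (-60 + 30*25) - 61 = (-60 + 750) - 61 = 690 - 61 = 629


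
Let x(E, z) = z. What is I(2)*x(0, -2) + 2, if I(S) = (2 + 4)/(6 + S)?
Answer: ½ ≈ 0.50000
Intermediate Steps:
I(S) = 6/(6 + S)
I(2)*x(0, -2) + 2 = (6/(6 + 2))*(-2) + 2 = (6/8)*(-2) + 2 = (6*(⅛))*(-2) + 2 = (¾)*(-2) + 2 = -3/2 + 2 = ½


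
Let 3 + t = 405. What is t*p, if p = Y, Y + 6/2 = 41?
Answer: 15276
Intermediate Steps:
Y = 38 (Y = -3 + 41 = 38)
t = 402 (t = -3 + 405 = 402)
p = 38
t*p = 402*38 = 15276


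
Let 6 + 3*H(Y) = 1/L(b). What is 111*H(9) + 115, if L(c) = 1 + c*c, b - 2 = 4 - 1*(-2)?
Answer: -6918/65 ≈ -106.43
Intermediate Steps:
b = 8 (b = 2 + (4 - 1*(-2)) = 2 + (4 + 2) = 2 + 6 = 8)
L(c) = 1 + c²
H(Y) = -389/195 (H(Y) = -2 + 1/(3*(1 + 8²)) = -2 + 1/(3*(1 + 64)) = -2 + (⅓)/65 = -2 + (⅓)*(1/65) = -2 + 1/195 = -389/195)
111*H(9) + 115 = 111*(-389/195) + 115 = -14393/65 + 115 = -6918/65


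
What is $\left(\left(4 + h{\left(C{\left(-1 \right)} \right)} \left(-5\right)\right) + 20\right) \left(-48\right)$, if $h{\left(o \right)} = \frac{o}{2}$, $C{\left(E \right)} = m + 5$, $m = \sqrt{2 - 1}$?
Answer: $-432$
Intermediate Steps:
$m = 1$ ($m = \sqrt{1} = 1$)
$C{\left(E \right)} = 6$ ($C{\left(E \right)} = 1 + 5 = 6$)
$h{\left(o \right)} = \frac{o}{2}$ ($h{\left(o \right)} = o \frac{1}{2} = \frac{o}{2}$)
$\left(\left(4 + h{\left(C{\left(-1 \right)} \right)} \left(-5\right)\right) + 20\right) \left(-48\right) = \left(\left(4 + \frac{1}{2} \cdot 6 \left(-5\right)\right) + 20\right) \left(-48\right) = \left(\left(4 + 3 \left(-5\right)\right) + 20\right) \left(-48\right) = \left(\left(4 - 15\right) + 20\right) \left(-48\right) = \left(-11 + 20\right) \left(-48\right) = 9 \left(-48\right) = -432$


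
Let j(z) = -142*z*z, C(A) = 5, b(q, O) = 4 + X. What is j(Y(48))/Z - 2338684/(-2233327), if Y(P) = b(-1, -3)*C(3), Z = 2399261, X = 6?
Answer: 4818282227524/5358334371347 ≈ 0.89921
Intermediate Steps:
b(q, O) = 10 (b(q, O) = 4 + 6 = 10)
Y(P) = 50 (Y(P) = 10*5 = 50)
j(z) = -142*z**2
j(Y(48))/Z - 2338684/(-2233327) = -142*50**2/2399261 - 2338684/(-2233327) = -142*2500*(1/2399261) - 2338684*(-1/2233327) = -355000*1/2399261 + 2338684/2233327 = -355000/2399261 + 2338684/2233327 = 4818282227524/5358334371347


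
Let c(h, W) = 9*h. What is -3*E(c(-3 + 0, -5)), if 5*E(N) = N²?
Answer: -2187/5 ≈ -437.40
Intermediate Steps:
E(N) = N²/5
-3*E(c(-3 + 0, -5)) = -3*(9*(-3 + 0))²/5 = -3*(9*(-3))²/5 = -3*(-27)²/5 = -3*729/5 = -2187/5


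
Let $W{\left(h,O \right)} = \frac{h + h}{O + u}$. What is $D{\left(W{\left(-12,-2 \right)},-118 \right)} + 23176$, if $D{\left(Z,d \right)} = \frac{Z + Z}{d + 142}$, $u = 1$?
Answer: $23178$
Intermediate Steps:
$W{\left(h,O \right)} = \frac{2 h}{1 + O}$ ($W{\left(h,O \right)} = \frac{h + h}{O + 1} = \frac{2 h}{1 + O}$)
$D{\left(Z,d \right)} = \frac{2 Z}{142 + d}$
$D{\left(W{\left(-12,-2 \right)},-118 \right)} + 23176 = \frac{2 \cdot 2 \left(-12\right) \frac{1}{1 - 2}}{142 - 118} + 23176 = \frac{2 \cdot 2 \left(-12\right) \frac{1}{-1}}{24} + 23176 = 2 \cdot 2 \left(-12\right) \left(-1\right) \frac{1}{24} + 23176 = 2 \cdot 24 \cdot \frac{1}{24} + 23176 = 2 + 23176 = 23178$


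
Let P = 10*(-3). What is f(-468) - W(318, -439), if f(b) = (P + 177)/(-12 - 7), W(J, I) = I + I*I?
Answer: -3653505/19 ≈ -1.9229e+5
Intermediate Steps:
W(J, I) = I + I²
P = -30
f(b) = -147/19 (f(b) = (-30 + 177)/(-12 - 7) = 147/(-19) = 147*(-1/19) = -147/19)
f(-468) - W(318, -439) = -147/19 - (-439)*(1 - 439) = -147/19 - (-439)*(-438) = -147/19 - 1*192282 = -147/19 - 192282 = -3653505/19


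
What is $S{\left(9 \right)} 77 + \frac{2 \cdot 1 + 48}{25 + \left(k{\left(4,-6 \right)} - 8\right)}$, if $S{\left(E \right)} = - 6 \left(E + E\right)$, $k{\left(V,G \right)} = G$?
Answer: $- \frac{91426}{11} \approx -8311.5$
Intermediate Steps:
$S{\left(E \right)} = - 12 E$ ($S{\left(E \right)} = - 6 \cdot 2 E = - 12 E$)
$S{\left(9 \right)} 77 + \frac{2 \cdot 1 + 48}{25 + \left(k{\left(4,-6 \right)} - 8\right)} = \left(-12\right) 9 \cdot 77 + \frac{2 \cdot 1 + 48}{25 - 14} = \left(-108\right) 77 + \frac{2 + 48}{25 - 14} = -8316 + \frac{50}{25 - 14} = -8316 + \frac{50}{11} = - \frac{91426}{11}$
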